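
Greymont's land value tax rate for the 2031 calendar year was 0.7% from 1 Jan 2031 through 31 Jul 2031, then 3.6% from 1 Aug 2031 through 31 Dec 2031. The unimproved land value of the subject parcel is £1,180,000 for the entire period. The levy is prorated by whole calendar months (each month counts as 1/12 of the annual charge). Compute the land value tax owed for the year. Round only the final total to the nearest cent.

1 Jan – 31 Jul 2031: 7 months at 0.7% → £1,180,000 × 0.7% × 7/12 = £4,818.3333
1 Aug – 31 Dec 2031: 5 months at 3.6% → £1,180,000 × 3.6% × 5/12 = £17,700.0000
Total = £22,518.3333

£22,518.33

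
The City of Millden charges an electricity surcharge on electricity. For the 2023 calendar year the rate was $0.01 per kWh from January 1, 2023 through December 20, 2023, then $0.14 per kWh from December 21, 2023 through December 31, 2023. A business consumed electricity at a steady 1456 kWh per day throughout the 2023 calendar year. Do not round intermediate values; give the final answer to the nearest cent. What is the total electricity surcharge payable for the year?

January 1 – December 20, 2023: 354 days × 1456 kWh/day = 515,424 kWh at $0.01/kWh → $5154.24
December 21 – December 31, 2023: 11 days × 1456 kWh/day = 16,016 kWh at $0.14/kWh → $2242.24

$7396.48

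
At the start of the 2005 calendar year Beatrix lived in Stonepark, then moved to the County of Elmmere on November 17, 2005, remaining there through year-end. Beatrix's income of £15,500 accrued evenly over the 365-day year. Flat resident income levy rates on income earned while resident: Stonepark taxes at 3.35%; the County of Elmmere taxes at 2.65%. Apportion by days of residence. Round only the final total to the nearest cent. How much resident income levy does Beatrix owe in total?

Stonepark, January 1 – November 16, 2005: 320 days → £15,500 × 3.35% × 320/365 = £455.2329
The County of Elmmere, November 17 – December 31, 2005: 45 days → £15,500 × 2.65% × 45/365 = £50.6404
Total = £505.8733

£505.87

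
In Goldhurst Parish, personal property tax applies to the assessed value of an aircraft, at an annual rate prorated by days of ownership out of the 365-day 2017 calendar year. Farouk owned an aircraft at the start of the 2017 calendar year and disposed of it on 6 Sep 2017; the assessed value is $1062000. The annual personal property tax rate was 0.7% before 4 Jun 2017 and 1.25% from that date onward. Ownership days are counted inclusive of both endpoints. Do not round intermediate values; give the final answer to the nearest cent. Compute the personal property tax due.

1 Jan – 3 Jun 2017: 154 days at 0.7% → $1062000 × 0.7% × 154/365 = $3136.5370
4 Jun – 6 Sep 2017: 95 days at 1.25% → $1062000 × 1.25% × 95/365 = $3455.1370
Total = $6591.6740

$6591.67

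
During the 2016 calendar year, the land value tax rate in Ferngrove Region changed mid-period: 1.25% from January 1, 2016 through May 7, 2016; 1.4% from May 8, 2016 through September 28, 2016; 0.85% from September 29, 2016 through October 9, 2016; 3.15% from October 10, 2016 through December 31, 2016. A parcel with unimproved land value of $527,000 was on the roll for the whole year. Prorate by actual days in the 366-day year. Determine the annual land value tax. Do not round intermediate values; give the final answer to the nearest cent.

January 1 – May 7, 2016: 128 days at 1.25% → $527,000 × 1.25% × 128/366 = $2,303.8251
May 8 – September 28, 2016: 144 days at 1.4% → $527,000 × 1.4% × 144/366 = $2,902.8197
September 29 – October 9, 2016: 11 days at 0.85% → $527,000 × 0.85% × 11/366 = $134.6298
October 10 – December 31, 2016: 83 days at 3.15% → $527,000 × 3.15% × 83/366 = $3,764.5943
Total = $9,105.8689

$9,105.87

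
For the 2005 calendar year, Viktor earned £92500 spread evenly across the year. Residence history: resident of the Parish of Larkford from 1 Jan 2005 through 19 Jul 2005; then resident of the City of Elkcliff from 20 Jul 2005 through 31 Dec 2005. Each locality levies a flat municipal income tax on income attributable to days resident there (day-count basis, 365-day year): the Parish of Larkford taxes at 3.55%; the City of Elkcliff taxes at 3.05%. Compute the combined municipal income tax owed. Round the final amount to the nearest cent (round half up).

£3074.67

The Parish of Larkford, 1 Jan – 19 Jul 2005: 200 days → £92500 × 3.55% × 200/365 = £1799.3151
The City of Elkcliff, 20 Jul – 31 Dec 2005: 165 days → £92500 × 3.05% × 165/365 = £1275.3596
Total = £3074.6747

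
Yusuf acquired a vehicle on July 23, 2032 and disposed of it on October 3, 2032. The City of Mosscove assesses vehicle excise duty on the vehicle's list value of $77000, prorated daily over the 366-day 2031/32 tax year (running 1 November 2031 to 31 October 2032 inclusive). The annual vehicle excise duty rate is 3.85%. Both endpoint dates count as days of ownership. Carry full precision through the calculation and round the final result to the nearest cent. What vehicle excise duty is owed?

Days held (July 23 – October 3, 2032): 73 out of 366
Tax = $77000 × 3.85% × 73/366 = $591.2801

$591.28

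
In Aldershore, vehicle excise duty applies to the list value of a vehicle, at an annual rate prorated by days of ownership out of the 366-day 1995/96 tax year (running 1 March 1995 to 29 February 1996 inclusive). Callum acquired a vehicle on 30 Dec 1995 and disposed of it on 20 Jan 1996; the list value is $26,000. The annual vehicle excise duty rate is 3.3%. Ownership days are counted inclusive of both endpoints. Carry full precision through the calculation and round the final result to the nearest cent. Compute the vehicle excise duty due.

$51.57

Days held (30 Dec 1995 – 20 Jan 1996): 22 out of 366
Tax = $26,000 × 3.3% × 22/366 = $51.5738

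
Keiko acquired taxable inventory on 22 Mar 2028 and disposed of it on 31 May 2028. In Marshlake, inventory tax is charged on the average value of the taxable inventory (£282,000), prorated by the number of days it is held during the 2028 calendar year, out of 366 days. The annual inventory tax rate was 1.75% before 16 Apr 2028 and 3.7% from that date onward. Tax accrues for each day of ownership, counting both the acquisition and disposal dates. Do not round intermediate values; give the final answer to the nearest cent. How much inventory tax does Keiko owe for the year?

£1,648.47

22 Mar – 15 Apr 2028: 25 days at 1.75% → £282,000 × 1.75% × 25/366 = £337.0902
16 Apr – 31 May 2028: 46 days at 3.7% → £282,000 × 3.7% × 46/366 = £1,311.3770
Total = £1,648.4672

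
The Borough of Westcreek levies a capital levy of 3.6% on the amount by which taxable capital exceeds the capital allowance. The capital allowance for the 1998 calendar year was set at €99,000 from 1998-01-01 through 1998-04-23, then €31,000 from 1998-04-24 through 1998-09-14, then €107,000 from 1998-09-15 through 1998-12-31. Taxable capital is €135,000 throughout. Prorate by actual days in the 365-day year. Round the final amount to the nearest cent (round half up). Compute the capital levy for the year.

1998-01-01 to 1998-04-23: 113 days, exemption €99,000 → (€135,000 − €99,000) × 3.6% × 113/365 = €401.2274
1998-04-24 to 1998-09-14: 144 days, exemption €31,000 → (€135,000 − €31,000) × 3.6% × 144/365 = €1,477.0849
1998-09-15 to 1998-12-31: 108 days, exemption €107,000 → (€135,000 − €107,000) × 3.6% × 108/365 = €298.2575
Total = €2,176.5699

€2,176.57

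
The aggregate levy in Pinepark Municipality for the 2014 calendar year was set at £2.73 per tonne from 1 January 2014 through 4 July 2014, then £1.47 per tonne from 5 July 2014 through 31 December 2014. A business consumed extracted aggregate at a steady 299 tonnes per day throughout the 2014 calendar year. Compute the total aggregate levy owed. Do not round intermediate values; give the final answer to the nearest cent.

1 January – 4 July 2014: 185 days × 299 tonnes/day = 55,315 tonnes at £2.73/tonne → £151,009.95
5 July – 31 December 2014: 180 days × 299 tonnes/day = 53,820 tonnes at £1.47/tonne → £79,115.40

£230,125.35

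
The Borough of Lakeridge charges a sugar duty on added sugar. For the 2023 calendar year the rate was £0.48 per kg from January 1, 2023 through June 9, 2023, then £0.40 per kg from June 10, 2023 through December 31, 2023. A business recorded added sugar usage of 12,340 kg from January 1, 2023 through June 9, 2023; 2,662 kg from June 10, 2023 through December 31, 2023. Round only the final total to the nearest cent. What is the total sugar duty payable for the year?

£6,988.00

January 1 – June 9, 2023: 12,340 kg at £0.48/kg → £5,923.20
June 10 – December 31, 2023: 2,662 kg at £0.40/kg → £1,064.80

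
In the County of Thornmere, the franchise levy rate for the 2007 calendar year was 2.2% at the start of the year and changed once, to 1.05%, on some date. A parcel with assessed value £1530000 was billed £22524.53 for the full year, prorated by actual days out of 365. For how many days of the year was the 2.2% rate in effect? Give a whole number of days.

Let d = days at the first rate; then 365 − d days at the second rate.
£1530000 × [2.2%·d + 1.05%·(365−d)] / 365 = £22524.53
Solving gives d = 134, so the new rate took effect on 15 May 2007.

134 days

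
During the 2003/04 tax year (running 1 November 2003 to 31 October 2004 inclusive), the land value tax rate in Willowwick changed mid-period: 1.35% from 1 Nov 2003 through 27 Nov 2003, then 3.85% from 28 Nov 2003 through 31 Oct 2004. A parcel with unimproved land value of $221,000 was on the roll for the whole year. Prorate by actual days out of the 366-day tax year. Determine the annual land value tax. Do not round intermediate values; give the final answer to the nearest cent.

$8,100.92

1 Nov – 27 Nov 2003: 27 days at 1.35% → $221,000 × 1.35% × 27/366 = $220.0943
28 Nov 2003 – 31 Oct 2004: 339 days at 3.85% → $221,000 × 3.85% × 339/366 = $7,880.8238
Total = $8,100.9180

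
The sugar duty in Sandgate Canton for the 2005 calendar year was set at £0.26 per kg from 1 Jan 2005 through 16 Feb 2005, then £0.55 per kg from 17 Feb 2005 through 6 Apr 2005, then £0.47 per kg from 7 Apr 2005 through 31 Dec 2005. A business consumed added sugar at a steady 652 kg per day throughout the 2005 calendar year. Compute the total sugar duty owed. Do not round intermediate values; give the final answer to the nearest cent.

£107971.20

1 Jan – 16 Feb 2005: 47 days × 652 kg/day = 30,644 kg at £0.26/kg → £7967.44
17 Feb – 6 Apr 2005: 49 days × 652 kg/day = 31,948 kg at £0.55/kg → £17571.40
7 Apr – 31 Dec 2005: 269 days × 652 kg/day = 175,388 kg at £0.47/kg → £82432.36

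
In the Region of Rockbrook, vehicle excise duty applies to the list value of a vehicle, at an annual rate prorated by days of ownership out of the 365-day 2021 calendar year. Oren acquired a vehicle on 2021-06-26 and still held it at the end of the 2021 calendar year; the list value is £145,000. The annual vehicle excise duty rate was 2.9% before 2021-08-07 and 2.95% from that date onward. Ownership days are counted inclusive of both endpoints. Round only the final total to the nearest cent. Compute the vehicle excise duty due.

£2,206.58

2021-06-26 to 2021-08-06: 42 days at 2.9% → £145,000 × 2.9% × 42/365 = £483.8630
2021-08-07 to 2021-12-31: 147 days at 2.95% → £145,000 × 2.95% × 147/365 = £1,722.7192
Total = £2,206.5822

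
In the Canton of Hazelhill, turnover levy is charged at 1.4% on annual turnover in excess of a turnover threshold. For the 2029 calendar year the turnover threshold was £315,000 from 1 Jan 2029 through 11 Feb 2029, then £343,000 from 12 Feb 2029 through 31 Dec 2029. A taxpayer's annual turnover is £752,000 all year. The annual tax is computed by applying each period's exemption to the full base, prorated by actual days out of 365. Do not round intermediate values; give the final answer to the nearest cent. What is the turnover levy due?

£5,771.11

1 Jan – 11 Feb 2029: 42 days, exemption £315,000 → (£752,000 − £315,000) × 1.4% × 42/365 = £703.9890
12 Feb – 31 Dec 2029: 323 days, exemption £343,000 → (£752,000 − £343,000) × 1.4% × 323/365 = £5,067.1178
Total = £5,771.1068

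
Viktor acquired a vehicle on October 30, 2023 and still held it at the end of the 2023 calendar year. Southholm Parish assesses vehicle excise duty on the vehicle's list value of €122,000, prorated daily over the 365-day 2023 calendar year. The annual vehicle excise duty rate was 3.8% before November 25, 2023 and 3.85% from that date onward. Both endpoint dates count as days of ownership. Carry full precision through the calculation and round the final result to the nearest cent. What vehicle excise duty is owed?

October 30 – November 24, 2023: 26 days at 3.8% → €122,000 × 3.8% × 26/365 = €330.2356
November 25 – December 31, 2023: 37 days at 3.85% → €122,000 × 3.85% × 37/365 = €476.1342
Total = €806.3699

€806.37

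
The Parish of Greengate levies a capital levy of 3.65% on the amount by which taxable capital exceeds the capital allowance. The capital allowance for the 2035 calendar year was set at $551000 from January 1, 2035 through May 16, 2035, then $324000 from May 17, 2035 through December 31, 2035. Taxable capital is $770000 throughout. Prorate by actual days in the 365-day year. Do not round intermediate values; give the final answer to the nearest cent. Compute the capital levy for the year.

January 1 – May 16, 2035: 136 days, exemption $551000 → ($770000 − $551000) × 3.65% × 136/365 = $2978.4000
May 17 – December 31, 2035: 229 days, exemption $324000 → ($770000 − $324000) × 3.65% × 229/365 = $10213.4000
Total = $13191.8000

$13191.80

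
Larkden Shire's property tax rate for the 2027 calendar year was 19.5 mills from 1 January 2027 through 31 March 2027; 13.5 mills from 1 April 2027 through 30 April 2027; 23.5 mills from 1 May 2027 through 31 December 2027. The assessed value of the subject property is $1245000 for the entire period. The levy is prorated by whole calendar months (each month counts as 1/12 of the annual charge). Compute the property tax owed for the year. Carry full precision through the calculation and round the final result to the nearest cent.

1 January – 31 March 2027: 3 months at 19.5 mills → $1245000 × 1.95% × 3/12 = $6069.3750
1 April – 30 April 2027: 1 month at 13.5 mills → $1245000 × 1.35% × 1/12 = $1400.6250
1 May – 31 December 2027: 8 months at 23.5 mills → $1245000 × 2.35% × 8/12 = $19505.0000
Total = $26975.0000

$26975.00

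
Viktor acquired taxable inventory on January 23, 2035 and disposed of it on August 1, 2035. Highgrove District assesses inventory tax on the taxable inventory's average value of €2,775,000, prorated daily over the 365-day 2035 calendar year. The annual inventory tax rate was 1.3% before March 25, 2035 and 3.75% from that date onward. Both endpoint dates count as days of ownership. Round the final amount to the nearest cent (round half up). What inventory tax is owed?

€43,092.33

January 23 – March 24, 2035: 61 days at 1.3% → €2,775,000 × 1.3% × 61/365 = €6,028.9726
March 25 – August 1, 2035: 130 days at 3.75% → €2,775,000 × 3.75% × 130/365 = €37,063.3562
Total = €43,092.3288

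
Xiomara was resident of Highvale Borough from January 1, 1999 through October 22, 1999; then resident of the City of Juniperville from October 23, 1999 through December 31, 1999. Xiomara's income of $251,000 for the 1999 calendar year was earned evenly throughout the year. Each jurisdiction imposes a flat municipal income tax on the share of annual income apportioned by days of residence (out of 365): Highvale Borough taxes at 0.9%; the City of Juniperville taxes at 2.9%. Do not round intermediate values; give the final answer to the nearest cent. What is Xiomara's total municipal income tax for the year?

$3,221.74

Highvale Borough, January 1 – October 22, 1999: 295 days → $251,000 × 0.9% × 295/365 = $1,825.7671
The City of Juniperville, October 23 – December 31, 1999: 70 days → $251,000 × 2.9% × 70/365 = $1,395.9726
Total = $3,221.7397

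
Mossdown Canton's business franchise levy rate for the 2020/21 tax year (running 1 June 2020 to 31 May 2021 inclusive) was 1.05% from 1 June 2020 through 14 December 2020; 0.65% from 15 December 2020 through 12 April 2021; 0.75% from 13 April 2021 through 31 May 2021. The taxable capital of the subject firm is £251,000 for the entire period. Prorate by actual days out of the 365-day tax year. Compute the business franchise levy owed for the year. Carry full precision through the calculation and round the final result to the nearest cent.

1 June – 14 December 2020: 197 days at 1.05% → £251,000 × 1.05% × 197/365 = £1,422.4479
15 December 2020 – 12 April 2021: 119 days at 0.65% → £251,000 × 0.65% × 119/365 = £531.9137
13 April – 31 May 2021: 49 days at 0.75% → £251,000 × 0.75% × 49/365 = £252.7192
Total = £2,207.0808

£2,207.08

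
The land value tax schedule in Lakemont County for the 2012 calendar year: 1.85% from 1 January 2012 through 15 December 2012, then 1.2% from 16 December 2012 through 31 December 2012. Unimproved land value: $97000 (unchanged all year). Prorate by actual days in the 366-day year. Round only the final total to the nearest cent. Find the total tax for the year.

$1766.94

1 January – 15 December 2012: 350 days at 1.85% → $97000 × 1.85% × 350/366 = $1716.0519
16 December – 31 December 2012: 16 days at 1.2% → $97000 × 1.2% × 16/366 = $50.8852
Total = $1766.9372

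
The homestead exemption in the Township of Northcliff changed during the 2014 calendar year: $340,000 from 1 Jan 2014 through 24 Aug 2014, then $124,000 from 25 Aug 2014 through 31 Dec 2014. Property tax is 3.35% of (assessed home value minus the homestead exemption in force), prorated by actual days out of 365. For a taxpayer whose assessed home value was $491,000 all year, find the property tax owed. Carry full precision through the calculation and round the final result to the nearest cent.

$7,615.88

1 Jan – 24 Aug 2014: 236 days, exemption $340,000 → ($491,000 − $340,000) × 3.35% × 236/365 = $3,270.7014
25 Aug – 31 Dec 2014: 129 days, exemption $124,000 → ($491,000 − $124,000) × 3.35% × 129/365 = $4,345.1795
Total = $7,615.8808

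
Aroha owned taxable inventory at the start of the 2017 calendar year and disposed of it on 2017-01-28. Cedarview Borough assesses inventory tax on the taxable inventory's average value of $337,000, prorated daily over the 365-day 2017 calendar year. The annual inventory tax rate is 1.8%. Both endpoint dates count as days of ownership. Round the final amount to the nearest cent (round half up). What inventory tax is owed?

$465.34

Days held (2017-01-01 to 2017-01-28): 28 out of 365
Tax = $337,000 × 1.8% × 28/365 = $465.3370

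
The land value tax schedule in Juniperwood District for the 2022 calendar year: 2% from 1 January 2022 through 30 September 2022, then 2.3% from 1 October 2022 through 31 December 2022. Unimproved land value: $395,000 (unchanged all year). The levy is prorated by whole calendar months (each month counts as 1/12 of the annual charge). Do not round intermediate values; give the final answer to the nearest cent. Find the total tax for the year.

1 January – 30 September 2022: 9 months at 2% → $395,000 × 2% × 9/12 = $5,925.0000
1 October – 31 December 2022: 3 months at 2.3% → $395,000 × 2.3% × 3/12 = $2,271.2500
Total = $8,196.2500

$8,196.25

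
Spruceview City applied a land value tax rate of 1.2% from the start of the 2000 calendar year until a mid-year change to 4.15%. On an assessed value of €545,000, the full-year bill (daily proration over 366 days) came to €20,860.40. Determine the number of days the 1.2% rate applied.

Let d = days at the first rate; then 366 − d days at the second rate.
€545,000 × [1.2%·d + 4.15%·(366−d)] / 366 = €20,860.40
Solving gives d = 40, so the new rate took effect on 10 February 2000.

40 days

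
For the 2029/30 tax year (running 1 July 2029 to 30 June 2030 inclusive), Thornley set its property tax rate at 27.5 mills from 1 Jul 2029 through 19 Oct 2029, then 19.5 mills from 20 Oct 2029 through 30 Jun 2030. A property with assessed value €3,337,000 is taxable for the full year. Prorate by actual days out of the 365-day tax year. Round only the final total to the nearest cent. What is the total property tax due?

1 Jul – 19 Oct 2029: 111 days at 27.5 mills → €3,337,000 × 2.75% × 111/365 = €27,907.3767
20 Oct 2029 – 30 Jun 2030: 254 days at 19.5 mills → €3,337,000 × 1.95% × 254/365 = €45,282.6329
Total = €73,190.0096

€73,190.01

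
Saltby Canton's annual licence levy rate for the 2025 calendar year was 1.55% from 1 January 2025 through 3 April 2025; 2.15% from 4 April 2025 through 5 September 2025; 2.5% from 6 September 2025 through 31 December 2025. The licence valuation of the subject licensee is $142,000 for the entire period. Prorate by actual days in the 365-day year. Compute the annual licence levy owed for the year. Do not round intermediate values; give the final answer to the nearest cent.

$2,995.23

1 January – 3 April 2025: 93 days at 1.55% → $142,000 × 1.55% × 93/365 = $560.8027
4 April – 5 September 2025: 155 days at 2.15% → $142,000 × 2.15% × 155/365 = $1,296.4795
6 September – 31 December 2025: 117 days at 2.5% → $142,000 × 2.5% × 117/365 = $1,137.9452
Total = $2,995.2274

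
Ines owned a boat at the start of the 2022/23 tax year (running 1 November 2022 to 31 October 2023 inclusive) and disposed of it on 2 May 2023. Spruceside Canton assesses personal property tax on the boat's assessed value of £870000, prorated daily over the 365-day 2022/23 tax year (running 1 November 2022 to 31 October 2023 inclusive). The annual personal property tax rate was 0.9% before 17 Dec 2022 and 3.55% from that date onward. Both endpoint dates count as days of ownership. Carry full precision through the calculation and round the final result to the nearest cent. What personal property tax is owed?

£12579.25

1 Nov – 16 Dec 2022: 46 days at 0.9% → £870000 × 0.9% × 46/365 = £986.7945
17 Dec 2022 – 2 May 2023: 137 days at 3.55% → £870000 × 3.55% × 137/365 = £11592.4521
Total = £12579.2466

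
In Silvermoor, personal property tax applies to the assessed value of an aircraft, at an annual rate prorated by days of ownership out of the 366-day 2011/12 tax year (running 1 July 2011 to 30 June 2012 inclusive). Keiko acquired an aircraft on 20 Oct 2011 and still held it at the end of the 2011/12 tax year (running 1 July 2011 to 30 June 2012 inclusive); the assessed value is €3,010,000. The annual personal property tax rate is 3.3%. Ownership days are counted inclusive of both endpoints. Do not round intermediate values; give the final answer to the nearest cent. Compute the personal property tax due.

€69,205.33

Days held (20 Oct 2011 – 30 Jun 2012): 255 out of 366
Tax = €3,010,000 × 3.3% × 255/366 = €69,205.3279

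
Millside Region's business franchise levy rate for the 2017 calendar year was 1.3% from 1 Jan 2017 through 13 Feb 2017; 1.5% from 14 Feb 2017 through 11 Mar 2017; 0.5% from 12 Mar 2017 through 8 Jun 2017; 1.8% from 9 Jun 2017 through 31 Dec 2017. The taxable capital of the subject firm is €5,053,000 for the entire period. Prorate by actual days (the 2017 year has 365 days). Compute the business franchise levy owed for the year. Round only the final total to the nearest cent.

1 Jan – 13 Feb 2017: 44 days at 1.3% → €5,053,000 × 1.3% × 44/365 = €7,918.6740
14 Feb – 11 Mar 2017: 26 days at 1.5% → €5,053,000 × 1.5% × 26/365 = €5,399.0959
12 Mar – 8 Jun 2017: 89 days at 0.5% → €5,053,000 × 0.5% × 89/365 = €6,160.5068
9 Jun – 31 Dec 2017: 206 days at 1.8% → €5,053,000 × 1.8% × 206/365 = €51,332.9425
Total = €70,811.2192

€70,811.22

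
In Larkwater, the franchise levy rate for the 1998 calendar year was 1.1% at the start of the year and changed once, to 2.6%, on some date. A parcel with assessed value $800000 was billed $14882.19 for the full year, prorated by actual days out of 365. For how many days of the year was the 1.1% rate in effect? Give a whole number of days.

180 days

Let d = days at the first rate; then 365 − d days at the second rate.
$800000 × [1.1%·d + 2.6%·(365−d)] / 365 = $14882.19
Solving gives d = 180, so the new rate took effect on June 30, 1998.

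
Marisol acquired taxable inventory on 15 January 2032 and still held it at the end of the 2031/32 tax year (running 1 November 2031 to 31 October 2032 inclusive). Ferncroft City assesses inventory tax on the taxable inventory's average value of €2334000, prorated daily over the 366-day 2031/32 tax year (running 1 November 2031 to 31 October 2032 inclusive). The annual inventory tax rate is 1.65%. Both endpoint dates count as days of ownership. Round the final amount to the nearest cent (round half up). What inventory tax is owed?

€30619.40

Days held (15 January – 31 October 2032): 291 out of 366
Tax = €2334000 × 1.65% × 291/366 = €30619.4016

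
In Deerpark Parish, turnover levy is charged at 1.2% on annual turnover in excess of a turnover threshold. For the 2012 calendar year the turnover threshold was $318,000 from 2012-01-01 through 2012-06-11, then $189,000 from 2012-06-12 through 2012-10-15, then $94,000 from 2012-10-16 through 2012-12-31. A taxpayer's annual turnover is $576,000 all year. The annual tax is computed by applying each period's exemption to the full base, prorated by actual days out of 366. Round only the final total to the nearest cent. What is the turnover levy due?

$4,194.43

2012-01-01 to 2012-06-11: 163 days, exemption $318,000 → ($576,000 − $318,000) × 1.2% × 163/366 = $1,378.8197
2012-06-12 to 2012-10-15: 126 days, exemption $189,000 → ($576,000 − $189,000) × 1.2% × 126/366 = $1,598.7541
2012-10-16 to 2012-12-31: 77 days, exemption $94,000 → ($576,000 − $94,000) × 1.2% × 77/366 = $1,216.8525
Total = $4,194.4262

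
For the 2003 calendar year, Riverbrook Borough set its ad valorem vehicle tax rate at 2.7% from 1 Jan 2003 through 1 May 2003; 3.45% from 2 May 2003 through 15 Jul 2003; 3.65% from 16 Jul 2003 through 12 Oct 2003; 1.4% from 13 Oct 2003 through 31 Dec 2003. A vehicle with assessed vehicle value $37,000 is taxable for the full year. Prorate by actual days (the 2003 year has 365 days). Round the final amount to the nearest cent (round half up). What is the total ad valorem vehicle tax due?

$1,036.30

1 Jan – 1 May 2003: 121 days at 2.7% → $37,000 × 2.7% × 121/365 = $331.1753
2 May – 15 Jul 2003: 75 days at 3.45% → $37,000 × 3.45% × 75/365 = $262.2945
16 Jul – 12 Oct 2003: 89 days at 3.65% → $37,000 × 3.65% × 89/365 = $329.3000
13 Oct – 31 Dec 2003: 80 days at 1.4% → $37,000 × 1.4% × 80/365 = $113.5342
Total = $1,036.3041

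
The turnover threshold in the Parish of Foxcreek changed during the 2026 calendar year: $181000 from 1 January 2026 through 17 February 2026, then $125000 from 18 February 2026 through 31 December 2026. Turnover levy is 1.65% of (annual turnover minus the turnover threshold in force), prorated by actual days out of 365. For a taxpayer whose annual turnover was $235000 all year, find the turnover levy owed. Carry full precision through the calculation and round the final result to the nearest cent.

1 January – 17 February 2026: 48 days, exemption $181000 → ($235000 − $181000) × 1.65% × 48/365 = $117.1726
18 February – 31 December 2026: 317 days, exemption $125000 → ($235000 − $125000) × 1.65% × 317/365 = $1576.3151
Total = $1693.4877

$1693.49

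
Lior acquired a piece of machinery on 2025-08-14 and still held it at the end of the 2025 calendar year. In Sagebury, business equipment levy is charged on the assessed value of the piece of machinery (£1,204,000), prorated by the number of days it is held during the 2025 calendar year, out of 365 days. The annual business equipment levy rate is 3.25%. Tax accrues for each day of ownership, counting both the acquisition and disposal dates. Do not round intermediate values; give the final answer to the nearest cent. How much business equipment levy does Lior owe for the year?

Days held (2025-08-14 to 2025-12-31): 140 out of 365
Tax = £1,204,000 × 3.25% × 140/365 = £15,008.7671

£15,008.77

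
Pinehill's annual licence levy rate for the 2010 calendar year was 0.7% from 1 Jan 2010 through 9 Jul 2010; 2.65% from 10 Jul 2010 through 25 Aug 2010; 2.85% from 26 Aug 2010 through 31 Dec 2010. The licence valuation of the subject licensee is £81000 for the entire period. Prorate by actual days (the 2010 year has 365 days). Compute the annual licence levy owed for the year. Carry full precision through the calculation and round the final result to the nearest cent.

1 Jan – 9 Jul 2010: 190 days at 0.7% → £81000 × 0.7% × 190/365 = £295.1507
10 Jul – 25 Aug 2010: 47 days at 2.65% → £81000 × 2.65% × 47/365 = £276.3986
26 Aug – 31 Dec 2010: 128 days at 2.85% → £81000 × 2.85% × 128/365 = £809.5562
Total = £1381.1055

£1381.11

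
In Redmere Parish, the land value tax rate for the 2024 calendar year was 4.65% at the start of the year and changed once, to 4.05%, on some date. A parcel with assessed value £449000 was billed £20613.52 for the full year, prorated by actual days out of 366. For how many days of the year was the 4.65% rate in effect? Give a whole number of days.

Let d = days at the first rate; then 366 − d days at the second rate.
£449000 × [4.65%·d + 4.05%·(366−d)] / 366 = £20613.52
Solving gives d = 330, so the new rate took effect on November 26, 2024.

330 days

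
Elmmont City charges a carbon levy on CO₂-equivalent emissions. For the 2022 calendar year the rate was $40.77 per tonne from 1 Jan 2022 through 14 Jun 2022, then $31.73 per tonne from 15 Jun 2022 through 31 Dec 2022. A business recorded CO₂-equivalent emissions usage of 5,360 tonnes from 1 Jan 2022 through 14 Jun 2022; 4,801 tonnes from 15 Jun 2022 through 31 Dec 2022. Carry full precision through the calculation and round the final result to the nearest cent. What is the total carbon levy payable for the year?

1 Jan – 14 Jun 2022: 5,360 tonnes at $40.77/tonne → $218527.20
15 Jun – 31 Dec 2022: 4,801 tonnes at $31.73/tonne → $152335.73

$370862.93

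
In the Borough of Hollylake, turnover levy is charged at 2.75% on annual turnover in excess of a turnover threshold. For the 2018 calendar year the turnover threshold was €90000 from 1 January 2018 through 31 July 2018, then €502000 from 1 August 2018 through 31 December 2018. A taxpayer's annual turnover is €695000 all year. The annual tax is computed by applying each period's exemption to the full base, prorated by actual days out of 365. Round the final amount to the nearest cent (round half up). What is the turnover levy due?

1 January – 31 July 2018: 212 days, exemption €90000 → (€695000 − €90000) × 2.75% × 212/365 = €9663.4247
1 August – 31 December 2018: 153 days, exemption €502000 → (€695000 − €502000) × 2.75% × 153/365 = €2224.7877
Total = €11888.2123

€11888.21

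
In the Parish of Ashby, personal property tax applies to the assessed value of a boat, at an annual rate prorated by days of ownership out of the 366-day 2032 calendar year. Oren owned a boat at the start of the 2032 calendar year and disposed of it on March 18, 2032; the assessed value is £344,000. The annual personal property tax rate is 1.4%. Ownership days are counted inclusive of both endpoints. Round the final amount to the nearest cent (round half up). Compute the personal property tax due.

£1,026.36

Days held (January 1 – March 18, 2032): 78 out of 366
Tax = £344,000 × 1.4% × 78/366 = £1,026.3607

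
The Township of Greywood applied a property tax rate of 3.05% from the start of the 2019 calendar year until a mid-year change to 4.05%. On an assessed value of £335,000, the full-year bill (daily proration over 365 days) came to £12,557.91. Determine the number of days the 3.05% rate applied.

110 days

Let d = days at the first rate; then 365 − d days at the second rate.
£335,000 × [3.05%·d + 4.05%·(365−d)] / 365 = £12,557.91
Solving gives d = 110, so the new rate took effect on 21 Apr 2019.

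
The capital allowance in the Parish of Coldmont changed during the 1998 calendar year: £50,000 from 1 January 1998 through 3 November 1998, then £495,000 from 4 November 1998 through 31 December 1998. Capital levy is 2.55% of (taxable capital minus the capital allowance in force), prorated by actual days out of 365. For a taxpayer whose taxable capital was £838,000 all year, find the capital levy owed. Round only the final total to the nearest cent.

£18,290.84

1 January – 3 November 1998: 307 days, exemption £50,000 → (£838,000 − £50,000) × 2.55% × 307/365 = £16,900.9808
4 November – 31 December 1998: 58 days, exemption £495,000 → (£838,000 − £495,000) × 2.55% × 58/365 = £1,389.8548
Total = £18,290.8356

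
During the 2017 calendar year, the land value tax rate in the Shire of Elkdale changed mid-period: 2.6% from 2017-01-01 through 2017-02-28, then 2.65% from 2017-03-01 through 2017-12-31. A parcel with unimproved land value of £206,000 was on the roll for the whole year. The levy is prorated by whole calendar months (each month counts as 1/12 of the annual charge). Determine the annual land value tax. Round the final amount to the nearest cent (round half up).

£5,441.83

2017-01-01 to 2017-02-28: 2 months at 2.6% → £206,000 × 2.6% × 2/12 = £892.6667
2017-03-01 to 2017-12-31: 10 months at 2.65% → £206,000 × 2.65% × 10/12 = £4,549.1667
Total = £5,441.8333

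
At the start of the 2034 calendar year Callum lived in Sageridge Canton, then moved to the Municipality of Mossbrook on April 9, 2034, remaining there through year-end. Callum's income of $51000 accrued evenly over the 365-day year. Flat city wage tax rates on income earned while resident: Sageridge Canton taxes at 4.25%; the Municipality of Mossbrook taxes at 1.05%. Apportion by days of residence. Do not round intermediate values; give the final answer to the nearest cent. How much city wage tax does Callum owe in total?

$973.68

Sageridge Canton, January 1 – April 8, 2034: 98 days → $51000 × 4.25% × 98/365 = $581.9589
The Municipality of Mossbrook, April 9 – December 31, 2034: 267 days → $51000 × 1.05% × 267/365 = $391.7219
Total = $973.6808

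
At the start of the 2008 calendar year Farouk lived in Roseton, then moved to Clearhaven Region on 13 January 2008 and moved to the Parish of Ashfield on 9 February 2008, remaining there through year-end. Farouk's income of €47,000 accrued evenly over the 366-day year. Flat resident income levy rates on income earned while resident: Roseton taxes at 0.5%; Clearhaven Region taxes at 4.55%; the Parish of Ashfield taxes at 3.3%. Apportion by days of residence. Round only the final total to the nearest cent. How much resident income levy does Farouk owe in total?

€1,551.19

Roseton, 1 January – 12 January 2008: 12 days → €47,000 × 0.5% × 12/366 = €7.7049
Clearhaven Region, 13 January – 8 February 2008: 27 days → €47,000 × 4.55% × 27/366 = €157.7582
The Parish of Ashfield, 9 February – 31 December 2008: 327 days → €47,000 × 3.3% × 327/366 = €1,385.7295
Total = €1,551.1926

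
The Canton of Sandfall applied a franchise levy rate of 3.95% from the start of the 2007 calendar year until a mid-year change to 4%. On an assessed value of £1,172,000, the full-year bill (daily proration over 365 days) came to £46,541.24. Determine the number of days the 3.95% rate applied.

211 days

Let d = days at the first rate; then 365 − d days at the second rate.
£1,172,000 × [3.95%·d + 4%·(365−d)] / 365 = £46,541.24
Solving gives d = 211, so the new rate took effect on July 31, 2007.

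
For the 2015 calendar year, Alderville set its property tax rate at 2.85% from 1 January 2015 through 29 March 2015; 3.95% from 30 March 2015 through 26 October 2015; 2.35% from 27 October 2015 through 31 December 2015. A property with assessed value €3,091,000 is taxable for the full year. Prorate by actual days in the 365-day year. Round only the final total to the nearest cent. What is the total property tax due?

€104,954.27

1 January – 29 March 2015: 88 days at 2.85% → €3,091,000 × 2.85% × 88/365 = €21,238.9808
30 March – 26 October 2015: 211 days at 3.95% → €3,091,000 × 3.95% × 211/365 = €70,580.6562
27 October – 31 December 2015: 66 days at 2.35% → €3,091,000 × 2.35% × 66/365 = €13,134.6329
Total = €104,954.2699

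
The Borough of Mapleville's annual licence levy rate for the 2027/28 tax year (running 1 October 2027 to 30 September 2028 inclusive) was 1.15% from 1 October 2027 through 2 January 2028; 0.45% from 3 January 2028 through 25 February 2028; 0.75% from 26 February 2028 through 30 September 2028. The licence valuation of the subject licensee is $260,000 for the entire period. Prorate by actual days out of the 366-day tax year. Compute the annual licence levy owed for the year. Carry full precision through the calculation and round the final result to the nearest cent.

$2,102.02

1 October 2027 – 2 January 2028: 94 days at 1.15% → $260,000 × 1.15% × 94/366 = $767.9235
3 January – 25 February 2028: 54 days at 0.45% → $260,000 × 0.45% × 54/366 = $172.6230
26 February – 30 September 2028: 218 days at 0.75% → $260,000 × 0.75% × 218/366 = $1,161.4754
Total = $2,102.0219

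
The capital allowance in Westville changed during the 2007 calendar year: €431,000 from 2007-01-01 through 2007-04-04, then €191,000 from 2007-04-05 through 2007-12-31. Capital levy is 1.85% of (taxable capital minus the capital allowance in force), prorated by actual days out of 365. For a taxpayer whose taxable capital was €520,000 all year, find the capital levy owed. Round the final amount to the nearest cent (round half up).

€4,943.05

2007-01-01 to 2007-04-04: 94 days, exemption €431,000 → (€520,000 − €431,000) × 1.85% × 94/365 = €424.0301
2007-04-05 to 2007-12-31: 271 days, exemption €191,000 → (€520,000 − €191,000) × 1.85% × 271/365 = €4,519.0178
Total = €4,943.0479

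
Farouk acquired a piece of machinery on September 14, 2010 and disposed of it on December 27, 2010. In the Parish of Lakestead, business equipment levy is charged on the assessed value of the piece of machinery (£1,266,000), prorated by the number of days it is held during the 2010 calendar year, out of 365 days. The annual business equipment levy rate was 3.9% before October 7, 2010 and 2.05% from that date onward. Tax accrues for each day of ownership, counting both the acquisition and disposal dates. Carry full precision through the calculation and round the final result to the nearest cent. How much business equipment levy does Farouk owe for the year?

£8,941.78

September 14 – October 6, 2010: 23 days at 3.9% → £1,266,000 × 3.9% × 23/365 = £3,111.2384
October 7 – December 27, 2010: 82 days at 2.05% → £1,266,000 × 2.05% × 82/365 = £5,830.5370
Total = £8,941.7753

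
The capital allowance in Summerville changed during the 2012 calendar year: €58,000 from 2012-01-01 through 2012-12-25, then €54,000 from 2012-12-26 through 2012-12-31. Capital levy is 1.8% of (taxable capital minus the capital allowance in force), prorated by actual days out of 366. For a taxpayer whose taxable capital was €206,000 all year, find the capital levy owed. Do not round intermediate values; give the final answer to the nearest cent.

€2,665.18

2012-01-01 to 2012-12-25: 360 days, exemption €58,000 → (€206,000 − €58,000) × 1.8% × 360/366 = €2,620.3279
2012-12-26 to 2012-12-31: 6 days, exemption €54,000 → (€206,000 − €54,000) × 1.8% × 6/366 = €44.8525
Total = €2,665.1803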